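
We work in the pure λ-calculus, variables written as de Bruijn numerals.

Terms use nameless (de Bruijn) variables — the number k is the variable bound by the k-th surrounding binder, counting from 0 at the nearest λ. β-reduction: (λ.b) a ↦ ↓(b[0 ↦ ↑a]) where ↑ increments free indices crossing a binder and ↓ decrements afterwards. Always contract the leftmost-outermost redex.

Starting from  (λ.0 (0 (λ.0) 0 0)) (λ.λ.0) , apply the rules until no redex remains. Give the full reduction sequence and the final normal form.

Answer: normal form = λ.0  (in 2 steps)

Working:
  start: (λ.0 (0 (λ.0) 0 0)) (λ.λ.0)
  step 1: (λ.λ.0) ((λ.λ.0) (λ.0) (λ.λ.0) (λ.λ.0))
  step 2: λ.0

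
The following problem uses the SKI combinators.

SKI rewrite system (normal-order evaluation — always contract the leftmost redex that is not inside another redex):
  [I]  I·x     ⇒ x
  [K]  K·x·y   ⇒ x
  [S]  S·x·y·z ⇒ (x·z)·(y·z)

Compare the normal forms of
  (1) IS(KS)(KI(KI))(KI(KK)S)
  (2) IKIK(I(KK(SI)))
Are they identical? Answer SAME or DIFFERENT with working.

Answer: DIFFERENT — A ⇓ SS, B ⇓ K

Reduction:
Term A:
  start: IS(KS)(KI(KI))(KI(KK)S)
  →1  S(KS)(KI(KI))(KI(KK)S)
  →2  KS(KI(KK)S)(KI(KI)(KI(KK)S))
  →3  S(KI(KI)(KI(KK)S))
  →4  S(I(KI(KK)S))
  →5  S(KI(KK)S)
  →6  S(IS)
  →7  SS

Term B:
  start: IKIK(I(KK(SI)))
  →1  KIK(I(KK(SI)))
  →2  I(I(KK(SI)))
  →3  I(KK(SI))
  →4  KK(SI)
  →5  K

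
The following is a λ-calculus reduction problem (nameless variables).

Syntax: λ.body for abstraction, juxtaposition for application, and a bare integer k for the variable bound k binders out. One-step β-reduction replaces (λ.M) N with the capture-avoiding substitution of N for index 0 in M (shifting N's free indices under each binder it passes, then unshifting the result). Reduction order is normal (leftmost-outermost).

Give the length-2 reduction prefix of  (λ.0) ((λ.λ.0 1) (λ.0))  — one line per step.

  start: (λ.0) ((λ.λ.0 1) (λ.0))
  →1  (λ.λ.0 1) (λ.0)
  →2  λ.0 (λ.0)

Answer: after 2 steps: λ.0 (λ.0)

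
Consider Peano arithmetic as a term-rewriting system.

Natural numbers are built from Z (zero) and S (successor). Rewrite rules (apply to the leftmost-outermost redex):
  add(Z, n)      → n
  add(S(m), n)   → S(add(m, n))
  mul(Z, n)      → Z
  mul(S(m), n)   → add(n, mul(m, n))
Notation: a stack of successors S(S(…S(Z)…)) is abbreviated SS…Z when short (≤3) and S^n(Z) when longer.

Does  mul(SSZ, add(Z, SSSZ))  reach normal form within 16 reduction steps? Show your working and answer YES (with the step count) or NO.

  start: mul(SSZ, add(Z, SSSZ))
  →1  add(add(Z, SSSZ), mul(SZ, add(Z, SSSZ)))
  →2  add(SSSZ, mul(SZ, add(Z, SSSZ)))
  →3  S(add(SSZ, mul(SZ, add(Z, SSSZ))))
  →4  S(S(add(SZ, mul(SZ, add(Z, SSSZ)))))
  →5  S(S(S(add(Z, mul(SZ, add(Z, SSSZ))))))
  →6  S(S(S(mul(SZ, add(Z, SSSZ)))))
  →7  S(S(S(add(add(Z, SSSZ), mul(Z, add(Z, SSSZ))))))
  →8  S(S(S(add(SSSZ, mul(Z, add(Z, SSSZ))))))
  →9  S(S(S(S(add(SSZ, mul(Z, add(Z, SSSZ)))))))
  →10  S(S(S(S(S(add(SZ, mul(Z, add(Z, SSSZ))))))))
  →11  S(S(S(S(S(S(add(Z, mul(Z, add(Z, SSSZ)))))))))
  →12  S(S(S(S(S(S(mul(Z, add(Z, SSSZ))))))))
  →13  S^6(Z)

Answer: YES — reaches normal form S^6(Z) in 13 ≤ 16 steps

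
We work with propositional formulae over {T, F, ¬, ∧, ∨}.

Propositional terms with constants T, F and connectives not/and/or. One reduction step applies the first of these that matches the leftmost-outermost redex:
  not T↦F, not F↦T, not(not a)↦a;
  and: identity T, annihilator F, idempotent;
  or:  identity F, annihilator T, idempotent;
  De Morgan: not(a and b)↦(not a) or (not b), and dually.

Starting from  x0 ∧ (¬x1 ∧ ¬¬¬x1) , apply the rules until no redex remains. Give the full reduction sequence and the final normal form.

Answer: normal form = x0 ∧ ¬x1  (in 2 steps)

Derivation:
  start: x0 ∧ (¬x1 ∧ ¬¬¬x1)
  →1  x0 ∧ (¬x1 ∧ ¬x1)
  →2  x0 ∧ ¬x1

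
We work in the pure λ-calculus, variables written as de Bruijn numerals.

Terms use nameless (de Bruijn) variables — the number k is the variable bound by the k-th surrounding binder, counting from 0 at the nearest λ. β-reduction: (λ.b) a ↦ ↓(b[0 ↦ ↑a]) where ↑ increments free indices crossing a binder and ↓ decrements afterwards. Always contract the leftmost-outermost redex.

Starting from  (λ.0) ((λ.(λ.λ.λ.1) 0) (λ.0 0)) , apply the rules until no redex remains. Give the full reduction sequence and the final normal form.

  start: (λ.0) ((λ.(λ.λ.λ.1) 0) (λ.0 0))
  step 1: (λ.(λ.λ.λ.1) 0) (λ.0 0)
  step 2: (λ.λ.λ.1) (λ.0 0)
  step 3: λ.λ.1

Answer: normal form = λ.λ.1  (in 3 steps)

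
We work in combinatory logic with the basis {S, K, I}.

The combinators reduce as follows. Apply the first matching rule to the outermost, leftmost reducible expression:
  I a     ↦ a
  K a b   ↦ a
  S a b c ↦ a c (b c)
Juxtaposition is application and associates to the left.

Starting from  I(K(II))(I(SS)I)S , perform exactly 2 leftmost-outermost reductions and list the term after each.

  start: I(K(II))(I(SS)I)S
  →1  K(II)(I(SS)I)S
  →2  IIS

Answer: after 2 steps: IIS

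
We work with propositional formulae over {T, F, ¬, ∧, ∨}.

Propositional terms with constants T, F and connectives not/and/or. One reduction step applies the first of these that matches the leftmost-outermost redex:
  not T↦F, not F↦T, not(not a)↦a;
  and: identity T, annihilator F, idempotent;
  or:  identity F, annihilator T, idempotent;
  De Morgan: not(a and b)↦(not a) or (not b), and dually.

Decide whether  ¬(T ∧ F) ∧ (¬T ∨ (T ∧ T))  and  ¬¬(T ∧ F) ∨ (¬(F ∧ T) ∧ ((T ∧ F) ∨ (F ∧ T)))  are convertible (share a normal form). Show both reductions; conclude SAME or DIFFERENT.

Answer: DIFFERENT — A ⇓ T, B ⇓ F

Reduction:
Term A:
  start: ¬(T ∧ F) ∧ (¬T ∨ (T ∧ T))
  [1] (¬T ∨ ¬F) ∧ (¬T ∨ (T ∧ T))
  [2] (F ∨ ¬F) ∧ (¬T ∨ (T ∧ T))
  [3] ¬F ∧ (¬T ∨ (T ∧ T))
  [4] T ∧ (¬T ∨ (T ∧ T))
  [5] ¬T ∨ (T ∧ T)
  [6] F ∨ (T ∧ T)
  [7] T ∧ T
  [8] T

Term B:
  start: ¬¬(T ∧ F) ∨ (¬(F ∧ T) ∧ ((T ∧ F) ∨ (F ∧ T)))
  [1] (T ∧ F) ∨ (¬(F ∧ T) ∧ ((T ∧ F) ∨ (F ∧ T)))
  [2] F ∨ (¬(F ∧ T) ∧ ((T ∧ F) ∨ (F ∧ T)))
  [3] ¬(F ∧ T) ∧ ((T ∧ F) ∨ (F ∧ T))
  [4] (¬F ∨ ¬T) ∧ ((T ∧ F) ∨ (F ∧ T))
  [5] (T ∨ ¬T) ∧ ((T ∧ F) ∨ (F ∧ T))
  [6] T ∧ ((T ∧ F) ∨ (F ∧ T))
  [7] (T ∧ F) ∨ (F ∧ T)
  [8] F ∨ (F ∧ T)
  [9] F ∧ T
  [10] F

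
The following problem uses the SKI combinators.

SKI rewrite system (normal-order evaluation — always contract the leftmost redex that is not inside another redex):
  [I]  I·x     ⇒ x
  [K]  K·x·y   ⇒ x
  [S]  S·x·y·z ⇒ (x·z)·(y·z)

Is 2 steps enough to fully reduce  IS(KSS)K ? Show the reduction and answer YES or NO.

Answer: YES — reaches normal form SSK in 2 ≤ 2 steps

Working:
  start: IS(KSS)K
  [1] S(KSS)K
  [2] SSK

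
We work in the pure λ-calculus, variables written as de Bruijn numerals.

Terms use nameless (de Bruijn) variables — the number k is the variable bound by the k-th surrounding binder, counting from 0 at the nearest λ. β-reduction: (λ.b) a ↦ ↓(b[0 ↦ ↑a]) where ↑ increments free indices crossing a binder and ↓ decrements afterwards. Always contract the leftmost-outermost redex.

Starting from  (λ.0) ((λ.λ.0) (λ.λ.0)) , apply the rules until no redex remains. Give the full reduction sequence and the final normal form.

Answer: normal form = λ.0  (in 2 steps)

Reduction:
  start: (λ.0) ((λ.λ.0) (λ.λ.0))
  [1] (λ.λ.0) (λ.λ.0)
  [2] λ.0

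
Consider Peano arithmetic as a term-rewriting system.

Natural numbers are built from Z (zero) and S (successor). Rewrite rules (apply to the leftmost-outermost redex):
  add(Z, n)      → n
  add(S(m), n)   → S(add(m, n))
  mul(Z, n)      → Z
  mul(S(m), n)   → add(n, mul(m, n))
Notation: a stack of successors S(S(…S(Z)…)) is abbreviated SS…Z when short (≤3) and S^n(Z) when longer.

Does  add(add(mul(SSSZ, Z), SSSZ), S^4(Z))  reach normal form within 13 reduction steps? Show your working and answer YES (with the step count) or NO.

Answer: YES — reaches normal form S^7(Z) in 12 ≤ 13 steps

Working:
  start: add(add(mul(SSSZ, Z), SSSZ), S^4(Z))
  →1  add(add(add(Z, mul(SSZ, Z)), SSSZ), S^4(Z))
  →2  add(add(mul(SSZ, Z), SSSZ), S^4(Z))
  →3  add(add(add(Z, mul(SZ, Z)), SSSZ), S^4(Z))
  →4  add(add(mul(SZ, Z), SSSZ), S^4(Z))
  →5  add(add(add(Z, mul(Z, Z)), SSSZ), S^4(Z))
  →6  add(add(mul(Z, Z), SSSZ), S^4(Z))
  →7  add(add(Z, SSSZ), S^4(Z))
  →8  add(SSSZ, S^4(Z))
  →9  S(add(SSZ, S^4(Z)))
  →10  S(S(add(SZ, S^4(Z))))
  →11  S(S(S(add(Z, S^4(Z)))))
  →12  S^7(Z)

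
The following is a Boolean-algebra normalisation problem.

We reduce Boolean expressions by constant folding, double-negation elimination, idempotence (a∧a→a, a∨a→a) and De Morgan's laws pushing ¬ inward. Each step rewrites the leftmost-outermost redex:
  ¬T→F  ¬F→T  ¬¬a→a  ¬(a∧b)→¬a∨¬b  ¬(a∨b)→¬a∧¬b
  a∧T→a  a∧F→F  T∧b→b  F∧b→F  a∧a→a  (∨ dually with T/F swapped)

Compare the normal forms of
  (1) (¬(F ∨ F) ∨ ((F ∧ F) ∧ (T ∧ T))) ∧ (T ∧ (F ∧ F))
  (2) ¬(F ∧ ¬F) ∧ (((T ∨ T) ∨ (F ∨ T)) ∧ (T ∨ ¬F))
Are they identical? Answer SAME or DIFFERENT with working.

Answer: DIFFERENT — A ⇓ F, B ⇓ T

Working:
Term A:
  start: (¬(F ∨ F) ∨ ((F ∧ F) ∧ (T ∧ T))) ∧ (T ∧ (F ∧ F))
  step 1: ((¬F ∧ ¬F) ∨ ((F ∧ F) ∧ (T ∧ T))) ∧ (T ∧ (F ∧ F))
  step 2: (¬F ∨ ((F ∧ F) ∧ (T ∧ T))) ∧ (T ∧ (F ∧ F))
  step 3: (T ∨ ((F ∧ F) ∧ (T ∧ T))) ∧ (T ∧ (F ∧ F))
  step 4: T ∧ (T ∧ (F ∧ F))
  step 5: T ∧ (F ∧ F)
  step 6: F ∧ F
  step 7: F

Term B:
  start: ¬(F ∧ ¬F) ∧ (((T ∨ T) ∨ (F ∨ T)) ∧ (T ∨ ¬F))
  step 1: (¬F ∨ ¬¬F) ∧ (((T ∨ T) ∨ (F ∨ T)) ∧ (T ∨ ¬F))
  step 2: (T ∨ ¬¬F) ∧ (((T ∨ T) ∨ (F ∨ T)) ∧ (T ∨ ¬F))
  step 3: T ∧ (((T ∨ T) ∨ (F ∨ T)) ∧ (T ∨ ¬F))
  step 4: ((T ∨ T) ∨ (F ∨ T)) ∧ (T ∨ ¬F)
  step 5: (T ∨ (F ∨ T)) ∧ (T ∨ ¬F)
  step 6: T ∧ (T ∨ ¬F)
  step 7: T ∨ ¬F
  step 8: T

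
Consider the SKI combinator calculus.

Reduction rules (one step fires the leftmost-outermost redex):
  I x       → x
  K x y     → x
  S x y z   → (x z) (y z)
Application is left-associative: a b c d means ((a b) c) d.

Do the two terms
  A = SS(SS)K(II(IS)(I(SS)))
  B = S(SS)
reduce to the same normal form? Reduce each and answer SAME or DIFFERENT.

Term A:
  start: SS(SS)K(II(IS)(I(SS)))
  [1] SK(SSK)(II(IS)(I(SS)))
  [2] K(II(IS)(I(SS)))(SSK(II(IS)(I(SS))))
  [3] II(IS)(I(SS))
  [4] I(IS)(I(SS))
  [5] IS(I(SS))
  [6] S(I(SS))
  [7] S(SS)

Term B:
  start: S(SS)

Answer: SAME — A ⇓ S(SS), B ⇓ S(SS)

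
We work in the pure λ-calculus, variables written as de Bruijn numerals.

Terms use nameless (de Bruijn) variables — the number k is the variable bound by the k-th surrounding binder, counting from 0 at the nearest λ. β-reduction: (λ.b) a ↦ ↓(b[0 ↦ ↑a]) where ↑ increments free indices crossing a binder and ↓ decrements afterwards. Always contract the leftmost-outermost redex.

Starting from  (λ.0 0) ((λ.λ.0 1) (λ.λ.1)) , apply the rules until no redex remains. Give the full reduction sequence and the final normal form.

  start: (λ.0 0) ((λ.λ.0 1) (λ.λ.1))
  →1  (λ.λ.0 1) (λ.λ.1) ((λ.λ.0 1) (λ.λ.1))
  →2  (λ.0 (λ.λ.1)) ((λ.λ.0 1) (λ.λ.1))
  →3  (λ.λ.0 1) (λ.λ.1) (λ.λ.1)
  →4  (λ.0 (λ.λ.1)) (λ.λ.1)
  →5  (λ.λ.1) (λ.λ.1)
  →6  λ.λ.λ.1

Answer: normal form = λ.λ.λ.1  (in 6 steps)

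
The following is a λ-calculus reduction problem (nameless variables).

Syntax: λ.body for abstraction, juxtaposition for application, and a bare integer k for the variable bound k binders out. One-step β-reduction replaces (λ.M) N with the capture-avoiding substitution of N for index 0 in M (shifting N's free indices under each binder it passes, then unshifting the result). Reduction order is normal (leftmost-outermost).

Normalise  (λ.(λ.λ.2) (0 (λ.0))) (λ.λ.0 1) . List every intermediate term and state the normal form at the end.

Answer: normal form = λ.λ.λ.0 1  (in 2 steps)

Working:
  start: (λ.(λ.λ.2) (0 (λ.0))) (λ.λ.0 1)
  [1] (λ.λ.λ.λ.0 1) ((λ.λ.0 1) (λ.0))
  [2] λ.λ.λ.0 1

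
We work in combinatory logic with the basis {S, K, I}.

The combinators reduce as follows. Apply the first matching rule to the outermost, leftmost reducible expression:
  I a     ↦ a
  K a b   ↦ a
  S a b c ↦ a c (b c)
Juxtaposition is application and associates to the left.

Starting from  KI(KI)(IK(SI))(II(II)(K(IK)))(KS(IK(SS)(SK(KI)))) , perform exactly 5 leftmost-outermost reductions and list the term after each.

Answer: after 5 steps: SIS

Working:
  start: KI(KI)(IK(SI))(II(II)(K(IK)))(KS(IK(SS)(SK(KI))))
  step 1: I(IK(SI))(II(II)(K(IK)))(KS(IK(SS)(SK(KI))))
  step 2: IK(SI)(II(II)(K(IK)))(KS(IK(SS)(SK(KI))))
  step 3: K(SI)(II(II)(K(IK)))(KS(IK(SS)(SK(KI))))
  step 4: SI(KS(IK(SS)(SK(KI))))
  step 5: SIS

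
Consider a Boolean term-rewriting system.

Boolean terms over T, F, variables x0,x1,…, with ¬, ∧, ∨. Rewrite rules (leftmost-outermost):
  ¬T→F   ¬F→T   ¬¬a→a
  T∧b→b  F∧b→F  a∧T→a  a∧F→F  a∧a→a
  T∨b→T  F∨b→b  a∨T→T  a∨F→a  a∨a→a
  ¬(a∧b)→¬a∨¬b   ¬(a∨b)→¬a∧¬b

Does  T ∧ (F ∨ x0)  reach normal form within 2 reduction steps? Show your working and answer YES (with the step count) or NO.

Answer: YES — reaches normal form x0 in 2 ≤ 2 steps

Derivation:
  start: T ∧ (F ∨ x0)
  step 1: F ∨ x0
  step 2: x0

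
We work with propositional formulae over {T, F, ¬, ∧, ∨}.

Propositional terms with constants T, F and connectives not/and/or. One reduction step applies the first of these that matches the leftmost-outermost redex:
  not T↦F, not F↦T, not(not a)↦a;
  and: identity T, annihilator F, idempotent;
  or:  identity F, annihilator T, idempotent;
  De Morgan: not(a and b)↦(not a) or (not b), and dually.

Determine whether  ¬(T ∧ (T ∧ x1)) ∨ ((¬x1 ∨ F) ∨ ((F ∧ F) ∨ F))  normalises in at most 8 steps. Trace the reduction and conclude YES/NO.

Answer: NO — after 8 steps the term is ¬x1 ∨ (¬x1 ∨ (F ∧ F)), not yet normal

Working:
  start: ¬(T ∧ (T ∧ x1)) ∨ ((¬x1 ∨ F) ∨ ((F ∧ F) ∨ F))
  step 1: (¬T ∨ ¬(T ∧ x1)) ∨ ((¬x1 ∨ F) ∨ ((F ∧ F) ∨ F))
  step 2: (F ∨ ¬(T ∧ x1)) ∨ ((¬x1 ∨ F) ∨ ((F ∧ F) ∨ F))
  step 3: ¬(T ∧ x1) ∨ ((¬x1 ∨ F) ∨ ((F ∧ F) ∨ F))
  step 4: (¬T ∨ ¬x1) ∨ ((¬x1 ∨ F) ∨ ((F ∧ F) ∨ F))
  step 5: (F ∨ ¬x1) ∨ ((¬x1 ∨ F) ∨ ((F ∧ F) ∨ F))
  step 6: ¬x1 ∨ ((¬x1 ∨ F) ∨ ((F ∧ F) ∨ F))
  step 7: ¬x1 ∨ (¬x1 ∨ ((F ∧ F) ∨ F))
  step 8: ¬x1 ∨ (¬x1 ∨ (F ∧ F))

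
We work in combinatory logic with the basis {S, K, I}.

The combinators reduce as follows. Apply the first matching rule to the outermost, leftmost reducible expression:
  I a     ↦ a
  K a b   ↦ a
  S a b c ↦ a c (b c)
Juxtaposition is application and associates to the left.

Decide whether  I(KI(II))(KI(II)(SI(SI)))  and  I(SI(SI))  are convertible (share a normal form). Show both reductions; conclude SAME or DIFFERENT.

Term A:
  start: I(KI(II))(KI(II)(SI(SI)))
  →1  KI(II)(KI(II)(SI(SI)))
  →2  I(KI(II)(SI(SI)))
  →3  KI(II)(SI(SI))
  →4  I(SI(SI))
  →5  SI(SI)

Term B:
  start: I(SI(SI))
  →1  SI(SI)

Answer: SAME — A ⇓ SI(SI), B ⇓ SI(SI)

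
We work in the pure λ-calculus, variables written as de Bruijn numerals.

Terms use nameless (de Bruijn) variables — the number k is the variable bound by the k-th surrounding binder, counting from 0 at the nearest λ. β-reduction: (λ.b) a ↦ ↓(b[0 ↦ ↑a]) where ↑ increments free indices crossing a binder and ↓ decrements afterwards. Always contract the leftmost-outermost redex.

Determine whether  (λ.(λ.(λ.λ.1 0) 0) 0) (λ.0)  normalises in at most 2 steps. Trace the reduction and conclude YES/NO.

Answer: NO — after 2 steps the term is (λ.λ.1 0) (λ.0), not yet normal

Reduction:
  start: (λ.(λ.(λ.λ.1 0) 0) 0) (λ.0)
  [1] (λ.(λ.λ.1 0) 0) (λ.0)
  [2] (λ.λ.1 0) (λ.0)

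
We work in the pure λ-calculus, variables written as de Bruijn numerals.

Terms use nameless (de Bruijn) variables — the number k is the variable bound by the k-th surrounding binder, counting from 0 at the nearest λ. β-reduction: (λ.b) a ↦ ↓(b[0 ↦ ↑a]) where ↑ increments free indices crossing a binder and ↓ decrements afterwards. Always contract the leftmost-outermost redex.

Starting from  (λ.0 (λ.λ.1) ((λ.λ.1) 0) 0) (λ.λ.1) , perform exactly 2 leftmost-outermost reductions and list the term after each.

  start: (λ.0 (λ.λ.1) ((λ.λ.1) 0) 0) (λ.λ.1)
  [1] (λ.λ.1) (λ.λ.1) ((λ.λ.1) (λ.λ.1)) (λ.λ.1)
  [2] (λ.λ.λ.1) ((λ.λ.1) (λ.λ.1)) (λ.λ.1)

Answer: after 2 steps: (λ.λ.λ.1) ((λ.λ.1) (λ.λ.1)) (λ.λ.1)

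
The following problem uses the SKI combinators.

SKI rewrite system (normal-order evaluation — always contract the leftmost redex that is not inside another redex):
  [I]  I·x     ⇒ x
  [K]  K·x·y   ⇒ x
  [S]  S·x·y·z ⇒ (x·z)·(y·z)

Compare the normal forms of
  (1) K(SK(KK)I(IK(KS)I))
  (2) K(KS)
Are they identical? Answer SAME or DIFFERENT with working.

Term A:
  start: K(SK(KK)I(IK(KS)I))
  [1] K(KI(KKI)(IK(KS)I))
  [2] K(I(IK(KS)I))
  [3] K(IK(KS)I)
  [4] K(K(KS)I)
  [5] K(KS)

Term B:
  start: K(KS)

Answer: SAME — A ⇓ K(KS), B ⇓ K(KS)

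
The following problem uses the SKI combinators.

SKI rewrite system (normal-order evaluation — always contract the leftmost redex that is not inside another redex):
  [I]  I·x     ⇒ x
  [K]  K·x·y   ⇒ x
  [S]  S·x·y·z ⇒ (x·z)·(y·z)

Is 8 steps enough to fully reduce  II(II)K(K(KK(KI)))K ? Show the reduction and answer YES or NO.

  start: II(II)K(K(KK(KI)))K
  step 1: I(II)K(K(KK(KI)))K
  step 2: IIK(K(KK(KI)))K
  step 3: IK(K(KK(KI)))K
  step 4: K(K(KK(KI)))K
  step 5: K(KK(KI))
  step 6: KK

Answer: YES — reaches normal form KK in 6 ≤ 8 steps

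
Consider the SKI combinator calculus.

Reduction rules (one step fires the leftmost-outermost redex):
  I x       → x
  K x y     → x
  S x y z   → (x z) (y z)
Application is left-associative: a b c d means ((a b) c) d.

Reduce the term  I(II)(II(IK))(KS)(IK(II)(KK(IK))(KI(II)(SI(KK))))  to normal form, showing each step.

Answer: normal form = KS  (in 7 steps)

Reduction:
  start: I(II)(II(IK))(KS)(IK(II)(KK(IK))(KI(II)(SI(KK))))
  [1] II(II(IK))(KS)(IK(II)(KK(IK))(KI(II)(SI(KK))))
  [2] I(II(IK))(KS)(IK(II)(KK(IK))(KI(II)(SI(KK))))
  [3] II(IK)(KS)(IK(II)(KK(IK))(KI(II)(SI(KK))))
  [4] I(IK)(KS)(IK(II)(KK(IK))(KI(II)(SI(KK))))
  [5] IK(KS)(IK(II)(KK(IK))(KI(II)(SI(KK))))
  [6] K(KS)(IK(II)(KK(IK))(KI(II)(SI(KK))))
  [7] KS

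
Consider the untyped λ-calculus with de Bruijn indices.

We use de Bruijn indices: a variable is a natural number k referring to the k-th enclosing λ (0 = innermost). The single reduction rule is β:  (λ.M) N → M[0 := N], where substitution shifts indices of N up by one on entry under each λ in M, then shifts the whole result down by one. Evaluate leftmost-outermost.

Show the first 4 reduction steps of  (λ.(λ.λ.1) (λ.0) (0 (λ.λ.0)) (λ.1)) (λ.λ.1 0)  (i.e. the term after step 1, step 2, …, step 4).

Answer: after 4 steps: λ.λ.λ.1 0

Reduction:
  start: (λ.(λ.λ.1) (λ.0) (0 (λ.λ.0)) (λ.1)) (λ.λ.1 0)
  step 1: (λ.λ.1) (λ.0) ((λ.λ.1 0) (λ.λ.0)) (λ.λ.λ.1 0)
  step 2: (λ.λ.0) ((λ.λ.1 0) (λ.λ.0)) (λ.λ.λ.1 0)
  step 3: (λ.0) (λ.λ.λ.1 0)
  step 4: λ.λ.λ.1 0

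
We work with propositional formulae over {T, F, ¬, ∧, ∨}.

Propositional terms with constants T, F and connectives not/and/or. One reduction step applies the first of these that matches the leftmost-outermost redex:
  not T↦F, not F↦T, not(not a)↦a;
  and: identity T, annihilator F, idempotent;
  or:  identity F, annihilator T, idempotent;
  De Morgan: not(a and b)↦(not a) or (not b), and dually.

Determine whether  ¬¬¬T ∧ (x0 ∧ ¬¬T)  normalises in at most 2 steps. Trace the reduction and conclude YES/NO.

  start: ¬¬¬T ∧ (x0 ∧ ¬¬T)
  [1] ¬T ∧ (x0 ∧ ¬¬T)
  [2] F ∧ (x0 ∧ ¬¬T)

Answer: NO — after 2 steps the term is F ∧ (x0 ∧ ¬¬T), not yet normal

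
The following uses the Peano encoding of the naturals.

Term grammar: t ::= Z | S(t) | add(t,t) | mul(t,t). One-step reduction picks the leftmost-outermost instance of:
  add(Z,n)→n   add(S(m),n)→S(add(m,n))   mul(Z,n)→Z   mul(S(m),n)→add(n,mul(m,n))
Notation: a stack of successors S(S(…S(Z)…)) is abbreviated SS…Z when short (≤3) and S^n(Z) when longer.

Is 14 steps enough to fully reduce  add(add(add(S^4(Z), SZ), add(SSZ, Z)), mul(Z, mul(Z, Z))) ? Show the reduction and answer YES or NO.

  start: add(add(add(S^4(Z), SZ), add(SSZ, Z)), mul(Z, mul(Z, Z)))
  [1] add(add(S(add(SSSZ, SZ)), add(SSZ, Z)), mul(Z, mul(Z, Z)))
  [2] add(S(add(add(SSSZ, SZ), add(SSZ, Z))), mul(Z, mul(Z, Z)))
  [3] S(add(add(add(SSSZ, SZ), add(SSZ, Z)), mul(Z, mul(Z, Z))))
  [4] S(add(add(S(add(SSZ, SZ)), add(SSZ, Z)), mul(Z, mul(Z, Z))))
  [5] S(add(S(add(add(SSZ, SZ), add(SSZ, Z))), mul(Z, mul(Z, Z))))
  [6] S(S(add(add(add(SSZ, SZ), add(SSZ, Z)), mul(Z, mul(Z, Z)))))
  [7] S(S(add(add(S(add(SZ, SZ)), add(SSZ, Z)), mul(Z, mul(Z, Z)))))
  [8] S(S(add(S(add(add(SZ, SZ), add(SSZ, Z))), mul(Z, mul(Z, Z)))))
  [9] S(S(S(add(add(add(SZ, SZ), add(SSZ, Z)), mul(Z, mul(Z, Z))))))
  [10] S(S(S(add(add(S(add(Z, SZ)), add(SSZ, Z)), mul(Z, mul(Z, Z))))))
  [11] S(S(S(add(S(add(add(Z, SZ), add(SSZ, Z))), mul(Z, mul(Z, Z))))))
  [12] S(S(S(S(add(add(add(Z, SZ), add(SSZ, Z)), mul(Z, mul(Z, Z)))))))
  [13] S(S(S(S(add(add(SZ, add(SSZ, Z)), mul(Z, mul(Z, Z)))))))
  [14] S(S(S(S(add(S(add(Z, add(SSZ, Z))), mul(Z, mul(Z, Z)))))))

Answer: NO — after 14 steps the term is S(S(S(S(add(S(add(Z, add(SSZ, Z))), mul(Z, mul(Z, Z))))))), not yet normal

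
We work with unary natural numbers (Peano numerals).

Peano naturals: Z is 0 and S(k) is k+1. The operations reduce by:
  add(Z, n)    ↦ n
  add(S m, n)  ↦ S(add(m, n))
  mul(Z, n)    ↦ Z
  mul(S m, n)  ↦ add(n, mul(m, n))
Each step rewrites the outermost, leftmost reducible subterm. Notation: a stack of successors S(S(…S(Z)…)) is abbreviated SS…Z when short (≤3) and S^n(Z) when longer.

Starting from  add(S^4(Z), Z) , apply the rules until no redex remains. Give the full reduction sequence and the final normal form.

Answer: normal form = S^4(Z)  (in 5 steps)

Derivation:
  start: add(S^4(Z), Z)
  →1  S(add(SSSZ, Z))
  →2  S(S(add(SSZ, Z)))
  →3  S(S(S(add(SZ, Z))))
  →4  S(S(S(S(add(Z, Z)))))
  →5  S^4(Z)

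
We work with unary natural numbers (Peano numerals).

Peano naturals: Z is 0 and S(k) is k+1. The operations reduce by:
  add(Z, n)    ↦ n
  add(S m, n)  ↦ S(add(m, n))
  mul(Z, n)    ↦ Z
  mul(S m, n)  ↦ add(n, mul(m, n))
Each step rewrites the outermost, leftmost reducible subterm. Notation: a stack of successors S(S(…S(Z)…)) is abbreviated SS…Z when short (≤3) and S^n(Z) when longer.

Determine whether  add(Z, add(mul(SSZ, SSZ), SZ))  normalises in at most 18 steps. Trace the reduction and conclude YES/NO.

  start: add(Z, add(mul(SSZ, SSZ), SZ))
  [1] add(mul(SSZ, SSZ), SZ)
  [2] add(add(SSZ, mul(SZ, SSZ)), SZ)
  [3] add(S(add(SZ, mul(SZ, SSZ))), SZ)
  [4] S(add(add(SZ, mul(SZ, SSZ)), SZ))
  [5] S(add(S(add(Z, mul(SZ, SSZ))), SZ))
  [6] S(S(add(add(Z, mul(SZ, SSZ)), SZ)))
  [7] S(S(add(mul(SZ, SSZ), SZ)))
  [8] S(S(add(add(SSZ, mul(Z, SSZ)), SZ)))
  [9] S(S(add(S(add(SZ, mul(Z, SSZ))), SZ)))
  [10] S(S(S(add(add(SZ, mul(Z, SSZ)), SZ))))
  [11] S(S(S(add(S(add(Z, mul(Z, SSZ))), SZ))))
  [12] S(S(S(S(add(add(Z, mul(Z, SSZ)), SZ)))))
  [13] S(S(S(S(add(mul(Z, SSZ), SZ)))))
  [14] S(S(S(S(add(Z, SZ)))))
  [15] S^5(Z)

Answer: YES — reaches normal form S^5(Z) in 15 ≤ 18 steps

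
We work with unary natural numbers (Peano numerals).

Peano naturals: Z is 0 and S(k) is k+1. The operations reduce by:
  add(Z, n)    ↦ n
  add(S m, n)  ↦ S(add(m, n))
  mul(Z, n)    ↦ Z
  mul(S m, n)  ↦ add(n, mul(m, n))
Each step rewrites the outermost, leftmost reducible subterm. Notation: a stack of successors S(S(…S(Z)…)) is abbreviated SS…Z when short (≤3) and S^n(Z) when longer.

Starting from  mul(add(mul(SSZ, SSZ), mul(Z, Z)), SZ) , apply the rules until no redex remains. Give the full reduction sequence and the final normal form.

Answer: normal form = S^4(Z)  (in 28 steps)

Reduction:
  start: mul(add(mul(SSZ, SSZ), mul(Z, Z)), SZ)
  [1] mul(add(add(SSZ, mul(SZ, SSZ)), mul(Z, Z)), SZ)
  [2] mul(add(S(add(SZ, mul(SZ, SSZ))), mul(Z, Z)), SZ)
  [3] mul(S(add(add(SZ, mul(SZ, SSZ)), mul(Z, Z))), SZ)
  [4] add(SZ, mul(add(add(SZ, mul(SZ, SSZ)), mul(Z, Z)), SZ))
  [5] S(add(Z, mul(add(add(SZ, mul(SZ, SSZ)), mul(Z, Z)), SZ)))
  [6] S(mul(add(add(SZ, mul(SZ, SSZ)), mul(Z, Z)), SZ))
  [7] S(mul(add(S(add(Z, mul(SZ, SSZ))), mul(Z, Z)), SZ))
  [8] S(mul(S(add(add(Z, mul(SZ, SSZ)), mul(Z, Z))), SZ))
  [9] S(add(SZ, mul(add(add(Z, mul(SZ, SSZ)), mul(Z, Z)), SZ)))
  [10] S(S(add(Z, mul(add(add(Z, mul(SZ, SSZ)), mul(Z, Z)), SZ))))
  [11] S(S(mul(add(add(Z, mul(SZ, SSZ)), mul(Z, Z)), SZ)))
  [12] S(S(mul(add(mul(SZ, SSZ), mul(Z, Z)), SZ)))
  [13] S(S(mul(add(add(SSZ, mul(Z, SSZ)), mul(Z, Z)), SZ)))
  [14] S(S(mul(add(S(add(SZ, mul(Z, SSZ))), mul(Z, Z)), SZ)))
  [15] S(S(mul(S(add(add(SZ, mul(Z, SSZ)), mul(Z, Z))), SZ)))
  [16] S(S(add(SZ, mul(add(add(SZ, mul(Z, SSZ)), mul(Z, Z)), SZ))))
  [17] S(S(S(add(Z, mul(add(add(SZ, mul(Z, SSZ)), mul(Z, Z)), SZ)))))
  [18] S(S(S(mul(add(add(SZ, mul(Z, SSZ)), mul(Z, Z)), SZ))))
  [19] S(S(S(mul(add(S(add(Z, mul(Z, SSZ))), mul(Z, Z)), SZ))))
  [20] S(S(S(mul(S(add(add(Z, mul(Z, SSZ)), mul(Z, Z))), SZ))))
  [21] S(S(S(add(SZ, mul(add(add(Z, mul(Z, SSZ)), mul(Z, Z)), SZ)))))
  [22] S(S(S(S(add(Z, mul(add(add(Z, mul(Z, SSZ)), mul(Z, Z)), SZ))))))
  [23] S(S(S(S(mul(add(add(Z, mul(Z, SSZ)), mul(Z, Z)), SZ)))))
  [24] S(S(S(S(mul(add(mul(Z, SSZ), mul(Z, Z)), SZ)))))
  [25] S(S(S(S(mul(add(Z, mul(Z, Z)), SZ)))))
  [26] S(S(S(S(mul(mul(Z, Z), SZ)))))
  [27] S(S(S(S(mul(Z, SZ)))))
  [28] S^4(Z)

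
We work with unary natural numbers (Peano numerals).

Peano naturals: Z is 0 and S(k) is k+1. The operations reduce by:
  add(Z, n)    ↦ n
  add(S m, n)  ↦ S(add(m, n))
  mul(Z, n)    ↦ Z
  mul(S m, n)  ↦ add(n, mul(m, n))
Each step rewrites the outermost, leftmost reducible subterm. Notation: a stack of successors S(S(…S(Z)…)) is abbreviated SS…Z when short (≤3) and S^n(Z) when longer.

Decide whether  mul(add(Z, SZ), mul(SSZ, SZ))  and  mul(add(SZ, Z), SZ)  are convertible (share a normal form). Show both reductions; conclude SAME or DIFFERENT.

Answer: DIFFERENT — A ⇓ SSZ, B ⇓ SZ

Reduction:
Term A:
  start: mul(add(Z, SZ), mul(SSZ, SZ))
  [1] mul(SZ, mul(SSZ, SZ))
  [2] add(mul(SSZ, SZ), mul(Z, mul(SSZ, SZ)))
  [3] add(add(SZ, mul(SZ, SZ)), mul(Z, mul(SSZ, SZ)))
  [4] add(S(add(Z, mul(SZ, SZ))), mul(Z, mul(SSZ, SZ)))
  [5] S(add(add(Z, mul(SZ, SZ)), mul(Z, mul(SSZ, SZ))))
  [6] S(add(mul(SZ, SZ), mul(Z, mul(SSZ, SZ))))
  [7] S(add(add(SZ, mul(Z, SZ)), mul(Z, mul(SSZ, SZ))))
  [8] S(add(S(add(Z, mul(Z, SZ))), mul(Z, mul(SSZ, SZ))))
  [9] S(S(add(add(Z, mul(Z, SZ)), mul(Z, mul(SSZ, SZ)))))
  [10] S(S(add(mul(Z, SZ), mul(Z, mul(SSZ, SZ)))))
  [11] S(S(add(Z, mul(Z, mul(SSZ, SZ)))))
  [12] S(S(mul(Z, mul(SSZ, SZ))))
  [13] SSZ

Term B:
  start: mul(add(SZ, Z), SZ)
  [1] mul(S(add(Z, Z)), SZ)
  [2] add(SZ, mul(add(Z, Z), SZ))
  [3] S(add(Z, mul(add(Z, Z), SZ)))
  [4] S(mul(add(Z, Z), SZ))
  [5] S(mul(Z, SZ))
  [6] SZ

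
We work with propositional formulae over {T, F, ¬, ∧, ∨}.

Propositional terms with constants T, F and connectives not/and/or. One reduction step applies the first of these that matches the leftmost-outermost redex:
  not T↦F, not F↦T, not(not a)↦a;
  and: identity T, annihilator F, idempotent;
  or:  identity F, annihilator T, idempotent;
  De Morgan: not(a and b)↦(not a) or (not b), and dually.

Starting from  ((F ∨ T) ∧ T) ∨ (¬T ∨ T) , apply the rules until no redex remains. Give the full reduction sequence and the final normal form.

  start: ((F ∨ T) ∧ T) ∨ (¬T ∨ T)
  step 1: (F ∨ T) ∨ (¬T ∨ T)
  step 2: T ∨ (¬T ∨ T)
  step 3: T

Answer: normal form = T  (in 3 steps)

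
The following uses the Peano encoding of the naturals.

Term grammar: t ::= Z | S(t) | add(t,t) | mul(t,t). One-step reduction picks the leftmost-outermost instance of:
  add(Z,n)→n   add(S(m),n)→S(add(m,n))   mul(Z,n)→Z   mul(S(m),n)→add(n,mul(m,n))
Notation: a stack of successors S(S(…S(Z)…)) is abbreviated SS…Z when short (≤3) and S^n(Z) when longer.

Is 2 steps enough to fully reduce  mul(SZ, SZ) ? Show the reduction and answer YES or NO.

Answer: NO — after 2 steps the term is S(add(Z, mul(Z, SZ))), not yet normal

Reduction:
  start: mul(SZ, SZ)
  step 1: add(SZ, mul(Z, SZ))
  step 2: S(add(Z, mul(Z, SZ)))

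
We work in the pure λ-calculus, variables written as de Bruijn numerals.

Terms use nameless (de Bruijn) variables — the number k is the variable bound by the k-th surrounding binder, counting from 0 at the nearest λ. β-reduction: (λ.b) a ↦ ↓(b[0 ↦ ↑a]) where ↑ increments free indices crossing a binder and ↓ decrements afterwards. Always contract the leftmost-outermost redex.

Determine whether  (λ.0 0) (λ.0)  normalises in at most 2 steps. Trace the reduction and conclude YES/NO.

  start: (λ.0 0) (λ.0)
  →1  (λ.0) (λ.0)
  →2  λ.0

Answer: YES — reaches normal form λ.0 in 2 ≤ 2 steps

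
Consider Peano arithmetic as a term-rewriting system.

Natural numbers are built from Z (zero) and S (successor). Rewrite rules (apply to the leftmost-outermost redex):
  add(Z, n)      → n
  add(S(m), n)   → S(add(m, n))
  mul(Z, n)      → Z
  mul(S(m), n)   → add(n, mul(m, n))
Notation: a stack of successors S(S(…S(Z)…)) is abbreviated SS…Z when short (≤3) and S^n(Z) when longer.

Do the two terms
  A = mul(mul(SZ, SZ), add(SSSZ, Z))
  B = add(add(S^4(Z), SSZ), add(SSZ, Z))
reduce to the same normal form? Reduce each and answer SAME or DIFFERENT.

Answer: DIFFERENT — A ⇓ SSSZ, B ⇓ S^8(Z)

Derivation:
Term A:
  start: mul(mul(SZ, SZ), add(SSSZ, Z))
  →1  mul(add(SZ, mul(Z, SZ)), add(SSSZ, Z))
  →2  mul(S(add(Z, mul(Z, SZ))), add(SSSZ, Z))
  →3  add(add(SSSZ, Z), mul(add(Z, mul(Z, SZ)), add(SSSZ, Z)))
  →4  add(S(add(SSZ, Z)), mul(add(Z, mul(Z, SZ)), add(SSSZ, Z)))
  →5  S(add(add(SSZ, Z), mul(add(Z, mul(Z, SZ)), add(SSSZ, Z))))
  →6  S(add(S(add(SZ, Z)), mul(add(Z, mul(Z, SZ)), add(SSSZ, Z))))
  →7  S(S(add(add(SZ, Z), mul(add(Z, mul(Z, SZ)), add(SSSZ, Z)))))
  →8  S(S(add(S(add(Z, Z)), mul(add(Z, mul(Z, SZ)), add(SSSZ, Z)))))
  →9  S(S(S(add(add(Z, Z), mul(add(Z, mul(Z, SZ)), add(SSSZ, Z))))))
  →10  S(S(S(add(Z, mul(add(Z, mul(Z, SZ)), add(SSSZ, Z))))))
  →11  S(S(S(mul(add(Z, mul(Z, SZ)), add(SSSZ, Z)))))
  →12  S(S(S(mul(mul(Z, SZ), add(SSSZ, Z)))))
  →13  S(S(S(mul(Z, add(SSSZ, Z)))))
  →14  SSSZ

Term B:
  start: add(add(S^4(Z), SSZ), add(SSZ, Z))
  →1  add(S(add(SSSZ, SSZ)), add(SSZ, Z))
  →2  S(add(add(SSSZ, SSZ), add(SSZ, Z)))
  →3  S(add(S(add(SSZ, SSZ)), add(SSZ, Z)))
  →4  S(S(add(add(SSZ, SSZ), add(SSZ, Z))))
  →5  S(S(add(S(add(SZ, SSZ)), add(SSZ, Z))))
  →6  S(S(S(add(add(SZ, SSZ), add(SSZ, Z)))))
  →7  S(S(S(add(S(add(Z, SSZ)), add(SSZ, Z)))))
  →8  S(S(S(S(add(add(Z, SSZ), add(SSZ, Z))))))
  →9  S(S(S(S(add(SSZ, add(SSZ, Z))))))
  →10  S(S(S(S(S(add(SZ, add(SSZ, Z)))))))
  →11  S(S(S(S(S(S(add(Z, add(SSZ, Z))))))))
  →12  S(S(S(S(S(S(add(SSZ, Z)))))))
  →13  S(S(S(S(S(S(S(add(SZ, Z))))))))
  →14  S(S(S(S(S(S(S(S(add(Z, Z)))))))))
  →15  S^8(Z)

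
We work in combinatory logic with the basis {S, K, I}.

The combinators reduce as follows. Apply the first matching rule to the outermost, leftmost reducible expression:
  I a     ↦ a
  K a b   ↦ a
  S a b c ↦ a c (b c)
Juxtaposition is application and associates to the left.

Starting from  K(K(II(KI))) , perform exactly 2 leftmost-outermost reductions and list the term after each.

Answer: after 2 steps: K(K(KI))

Working:
  start: K(K(II(KI)))
  step 1: K(K(I(KI)))
  step 2: K(K(KI))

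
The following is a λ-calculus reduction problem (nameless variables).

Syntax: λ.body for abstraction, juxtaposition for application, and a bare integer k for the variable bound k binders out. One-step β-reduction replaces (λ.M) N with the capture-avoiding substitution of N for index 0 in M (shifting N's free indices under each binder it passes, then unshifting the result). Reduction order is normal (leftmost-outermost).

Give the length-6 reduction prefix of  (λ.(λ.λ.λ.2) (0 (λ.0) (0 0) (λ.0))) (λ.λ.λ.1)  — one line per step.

  start: (λ.(λ.λ.λ.2) (0 (λ.0) (0 0) (λ.0))) (λ.λ.λ.1)
  →1  (λ.λ.λ.2) ((λ.λ.λ.1) (λ.0) ((λ.λ.λ.1) (λ.λ.λ.1)) (λ.0))
  →2  λ.λ.(λ.λ.λ.1) (λ.0) ((λ.λ.λ.1) (λ.λ.λ.1)) (λ.0)
  →3  λ.λ.(λ.λ.1) ((λ.λ.λ.1) (λ.λ.λ.1)) (λ.0)
  →4  λ.λ.(λ.(λ.λ.λ.1) (λ.λ.λ.1)) (λ.0)
  →5  λ.λ.(λ.λ.λ.1) (λ.λ.λ.1)
  →6  λ.λ.λ.λ.1

Answer: after 6 steps: λ.λ.λ.λ.1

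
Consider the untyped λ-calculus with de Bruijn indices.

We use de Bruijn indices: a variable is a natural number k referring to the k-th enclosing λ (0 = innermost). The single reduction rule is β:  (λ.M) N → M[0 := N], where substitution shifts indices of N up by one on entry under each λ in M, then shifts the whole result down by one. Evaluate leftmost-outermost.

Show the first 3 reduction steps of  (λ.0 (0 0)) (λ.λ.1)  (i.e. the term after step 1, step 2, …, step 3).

  start: (λ.0 (0 0)) (λ.λ.1)
  step 1: (λ.λ.1) ((λ.λ.1) (λ.λ.1))
  step 2: λ.(λ.λ.1) (λ.λ.1)
  step 3: λ.λ.λ.λ.1

Answer: after 3 steps: λ.λ.λ.λ.1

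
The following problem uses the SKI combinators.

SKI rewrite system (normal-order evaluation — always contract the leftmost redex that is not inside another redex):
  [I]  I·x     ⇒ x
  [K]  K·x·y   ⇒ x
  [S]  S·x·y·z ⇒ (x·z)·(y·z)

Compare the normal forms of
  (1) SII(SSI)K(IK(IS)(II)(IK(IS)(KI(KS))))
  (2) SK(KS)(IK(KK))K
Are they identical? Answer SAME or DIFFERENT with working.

Term A:
  start: SII(SSI)K(IK(IS)(II)(IK(IS)(KI(KS))))
  [1] I(SSI)(I(SSI))K(IK(IS)(II)(IK(IS)(KI(KS))))
  [2] SSI(I(SSI))K(IK(IS)(II)(IK(IS)(KI(KS))))
  [3] S(I(SSI))(I(I(SSI)))K(IK(IS)(II)(IK(IS)(KI(KS))))
  [4] I(SSI)K(I(I(SSI))K)(IK(IS)(II)(IK(IS)(KI(KS))))
  [5] SSIK(I(I(SSI))K)(IK(IS)(II)(IK(IS)(KI(KS))))
  [6] SK(IK)(I(I(SSI))K)(IK(IS)(II)(IK(IS)(KI(KS))))
  [7] K(I(I(SSI))K)(IK(I(I(SSI))K))(IK(IS)(II)(IK(IS)(KI(KS))))
  [8] I(I(SSI))K(IK(IS)(II)(IK(IS)(KI(KS))))
  [9] I(SSI)K(IK(IS)(II)(IK(IS)(KI(KS))))
  [10] SSIK(IK(IS)(II)(IK(IS)(KI(KS))))
  [11] SK(IK)(IK(IS)(II)(IK(IS)(KI(KS))))
  [12] K(IK(IS)(II)(IK(IS)(KI(KS))))(IK(IK(IS)(II)(IK(IS)(KI(KS)))))
  [13] IK(IS)(II)(IK(IS)(KI(KS)))
  [14] K(IS)(II)(IK(IS)(KI(KS)))
  [15] IS(IK(IS)(KI(KS)))
  [16] S(IK(IS)(KI(KS)))
  [17] S(K(IS)(KI(KS)))
  [18] S(IS)
  [19] SS

Term B:
  start: SK(KS)(IK(KK))K
  [1] K(IK(KK))(KS(IK(KK)))K
  [2] IK(KK)K
  [3] K(KK)K
  [4] KK

Answer: DIFFERENT — A ⇓ SS, B ⇓ KK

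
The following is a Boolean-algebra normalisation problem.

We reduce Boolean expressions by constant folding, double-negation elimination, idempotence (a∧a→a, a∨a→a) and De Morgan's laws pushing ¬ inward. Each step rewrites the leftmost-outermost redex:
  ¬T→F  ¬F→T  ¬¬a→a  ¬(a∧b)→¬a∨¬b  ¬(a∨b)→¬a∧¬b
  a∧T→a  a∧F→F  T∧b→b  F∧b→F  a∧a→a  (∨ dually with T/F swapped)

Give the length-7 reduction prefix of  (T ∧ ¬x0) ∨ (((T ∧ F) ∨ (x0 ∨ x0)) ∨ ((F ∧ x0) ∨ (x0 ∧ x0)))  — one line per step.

Answer: after 7 steps: ¬x0 ∨ (x0 ∨ x0)

Derivation:
  start: (T ∧ ¬x0) ∨ (((T ∧ F) ∨ (x0 ∨ x0)) ∨ ((F ∧ x0) ∨ (x0 ∧ x0)))
  [1] ¬x0 ∨ (((T ∧ F) ∨ (x0 ∨ x0)) ∨ ((F ∧ x0) ∨ (x0 ∧ x0)))
  [2] ¬x0 ∨ ((F ∨ (x0 ∨ x0)) ∨ ((F ∧ x0) ∨ (x0 ∧ x0)))
  [3] ¬x0 ∨ ((x0 ∨ x0) ∨ ((F ∧ x0) ∨ (x0 ∧ x0)))
  [4] ¬x0 ∨ (x0 ∨ ((F ∧ x0) ∨ (x0 ∧ x0)))
  [5] ¬x0 ∨ (x0 ∨ (F ∨ (x0 ∧ x0)))
  [6] ¬x0 ∨ (x0 ∨ (x0 ∧ x0))
  [7] ¬x0 ∨ (x0 ∨ x0)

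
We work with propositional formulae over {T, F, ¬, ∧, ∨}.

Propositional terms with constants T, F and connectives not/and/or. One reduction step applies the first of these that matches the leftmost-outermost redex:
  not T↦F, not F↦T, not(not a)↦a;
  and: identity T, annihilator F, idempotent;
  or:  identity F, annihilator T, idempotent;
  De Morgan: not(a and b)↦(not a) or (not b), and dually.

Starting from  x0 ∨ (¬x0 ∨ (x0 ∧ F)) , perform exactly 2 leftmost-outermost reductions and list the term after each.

  start: x0 ∨ (¬x0 ∨ (x0 ∧ F))
  →1  x0 ∨ (¬x0 ∨ F)
  →2  x0 ∨ ¬x0

Answer: after 2 steps: x0 ∨ ¬x0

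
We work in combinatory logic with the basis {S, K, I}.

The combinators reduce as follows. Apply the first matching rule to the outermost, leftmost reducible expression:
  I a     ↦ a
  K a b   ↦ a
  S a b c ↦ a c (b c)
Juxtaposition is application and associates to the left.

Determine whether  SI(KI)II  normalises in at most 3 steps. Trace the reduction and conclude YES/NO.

Answer: NO — after 3 steps the term is KIII, not yet normal

Derivation:
  start: SI(KI)II
  step 1: II(KII)I
  step 2: I(KII)I
  step 3: KIII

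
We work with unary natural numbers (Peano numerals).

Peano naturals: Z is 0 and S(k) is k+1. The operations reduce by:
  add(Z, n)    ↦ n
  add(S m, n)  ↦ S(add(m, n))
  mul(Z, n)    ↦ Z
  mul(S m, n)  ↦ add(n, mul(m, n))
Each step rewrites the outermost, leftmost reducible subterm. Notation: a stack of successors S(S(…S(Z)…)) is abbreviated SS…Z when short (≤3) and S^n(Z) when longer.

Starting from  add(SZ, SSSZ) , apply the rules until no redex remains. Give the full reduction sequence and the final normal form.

Answer: normal form = S^4(Z)  (in 2 steps)

Derivation:
  start: add(SZ, SSSZ)
  →1  S(add(Z, SSSZ))
  →2  S^4(Z)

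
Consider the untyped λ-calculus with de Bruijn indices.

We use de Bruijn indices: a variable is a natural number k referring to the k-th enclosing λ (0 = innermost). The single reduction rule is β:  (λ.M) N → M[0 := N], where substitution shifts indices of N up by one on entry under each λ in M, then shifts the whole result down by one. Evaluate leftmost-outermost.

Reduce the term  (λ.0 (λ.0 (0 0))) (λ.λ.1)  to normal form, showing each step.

Answer: normal form = λ.λ.0 (0 0)  (in 2 steps)

Working:
  start: (λ.0 (λ.0 (0 0))) (λ.λ.1)
  →1  (λ.λ.1) (λ.0 (0 0))
  →2  λ.λ.0 (0 0)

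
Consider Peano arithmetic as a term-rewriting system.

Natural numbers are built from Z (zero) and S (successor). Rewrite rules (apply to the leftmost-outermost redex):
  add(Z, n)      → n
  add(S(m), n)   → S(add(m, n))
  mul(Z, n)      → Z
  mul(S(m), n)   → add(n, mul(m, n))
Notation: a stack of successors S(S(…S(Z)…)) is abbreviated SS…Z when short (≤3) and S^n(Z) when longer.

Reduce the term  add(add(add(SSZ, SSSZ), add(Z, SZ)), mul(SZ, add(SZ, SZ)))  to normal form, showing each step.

Answer: normal form = S^8(Z)  (in 24 steps)

Reduction:
  start: add(add(add(SSZ, SSSZ), add(Z, SZ)), mul(SZ, add(SZ, SZ)))
  →1  add(add(S(add(SZ, SSSZ)), add(Z, SZ)), mul(SZ, add(SZ, SZ)))
  →2  add(S(add(add(SZ, SSSZ), add(Z, SZ))), mul(SZ, add(SZ, SZ)))
  →3  S(add(add(add(SZ, SSSZ), add(Z, SZ)), mul(SZ, add(SZ, SZ))))
  →4  S(add(add(S(add(Z, SSSZ)), add(Z, SZ)), mul(SZ, add(SZ, SZ))))
  →5  S(add(S(add(add(Z, SSSZ), add(Z, SZ))), mul(SZ, add(SZ, SZ))))
  →6  S(S(add(add(add(Z, SSSZ), add(Z, SZ)), mul(SZ, add(SZ, SZ)))))
  →7  S(S(add(add(SSSZ, add(Z, SZ)), mul(SZ, add(SZ, SZ)))))
  →8  S(S(add(S(add(SSZ, add(Z, SZ))), mul(SZ, add(SZ, SZ)))))
  →9  S(S(S(add(add(SSZ, add(Z, SZ)), mul(SZ, add(SZ, SZ))))))
  →10  S(S(S(add(S(add(SZ, add(Z, SZ))), mul(SZ, add(SZ, SZ))))))
  →11  S(S(S(S(add(add(SZ, add(Z, SZ)), mul(SZ, add(SZ, SZ)))))))
  →12  S(S(S(S(add(S(add(Z, add(Z, SZ))), mul(SZ, add(SZ, SZ)))))))
  →13  S(S(S(S(S(add(add(Z, add(Z, SZ)), mul(SZ, add(SZ, SZ))))))))
  →14  S(S(S(S(S(add(add(Z, SZ), mul(SZ, add(SZ, SZ))))))))
  →15  S(S(S(S(S(add(SZ, mul(SZ, add(SZ, SZ))))))))
  →16  S(S(S(S(S(S(add(Z, mul(SZ, add(SZ, SZ)))))))))
  →17  S(S(S(S(S(S(mul(SZ, add(SZ, SZ))))))))
  →18  S(S(S(S(S(S(add(add(SZ, SZ), mul(Z, add(SZ, SZ)))))))))
  →19  S(S(S(S(S(S(add(S(add(Z, SZ)), mul(Z, add(SZ, SZ)))))))))
  →20  S(S(S(S(S(S(S(add(add(Z, SZ), mul(Z, add(SZ, SZ))))))))))
  →21  S(S(S(S(S(S(S(add(SZ, mul(Z, add(SZ, SZ))))))))))
  →22  S(S(S(S(S(S(S(S(add(Z, mul(Z, add(SZ, SZ)))))))))))
  →23  S(S(S(S(S(S(S(S(mul(Z, add(SZ, SZ))))))))))
  →24  S^8(Z)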